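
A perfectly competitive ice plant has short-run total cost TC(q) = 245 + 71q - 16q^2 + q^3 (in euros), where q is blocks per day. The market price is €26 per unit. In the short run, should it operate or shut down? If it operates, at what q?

From TC, MC = TC'(q) = 71 - 32q + 3q^2 and AVC = VC/q = 71 - 16q + q^2.
The AVC parabola has its vertex at q = 16/2 = 8, where AVC = 71 - 16·8 + 8^2 = €7.
P = €26 exceeds min AVC = €7, so the firm stays open.
Solving P = MC: 45 - 32q + 3q^2 = 0 ⇒ q = 5/3 or 9. On the upward-sloping branch, q* = 9.
Check: AVC at q = 9 is €8 ≤ P, so revenue covers variable cost.
Profit = P·q − TC = 26·9 − 317 = -€83, a loss, but smaller than the €245 fixed cost the firm would lose by shutting down.

Produce at q = 9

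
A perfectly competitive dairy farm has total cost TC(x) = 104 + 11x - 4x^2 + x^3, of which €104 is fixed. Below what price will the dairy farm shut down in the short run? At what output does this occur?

€7 per unit, at x = 2

Short-run supply begins at min AVC. From VC = 11x - 4x^2 + x^3, AVC = 11 - 4x + x^2.
At the minimum of AVC, MC = AVC. MC = 11 - 8x + 3x^2; setting MC = AVC gives 2x^2 - 4x = 0, so x = 2. min AVC = 7.
The firm shuts down for any P below €7.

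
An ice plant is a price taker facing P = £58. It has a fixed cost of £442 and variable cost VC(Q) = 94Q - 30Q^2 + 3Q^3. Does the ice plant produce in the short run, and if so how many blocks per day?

Strip out fixed cost: VC = 94Q - 30Q^2 + 3Q^3. Then AVC = 94 - 30Q + 3Q^2 and MC = 94 - 60Q + 9Q^2.
The AVC parabola has its vertex at Q = 30/6 = 5, where AVC = 94 - 30·5 + 3·5^2 = £19.
Because £58 ≥ £19, revenue can cover variable cost; the firm operates.
Set P = MC: 58 = 94 - 60Q + 9Q^2 → 36 - 60Q + 9Q^2 = 0. The roots are Q = 2/3 and Q = 6; the profit-maximizing output is on the rising part of MC, so Q* = 6.
Check: AVC at Q = 6 is £22 ≤ P, so revenue covers variable cost.
Profit = P·Q − TC = 58·6 − 574 = -£226, a loss, but smaller than the £442 fixed cost the firm would lose by shutting down.

Produce at Q = 6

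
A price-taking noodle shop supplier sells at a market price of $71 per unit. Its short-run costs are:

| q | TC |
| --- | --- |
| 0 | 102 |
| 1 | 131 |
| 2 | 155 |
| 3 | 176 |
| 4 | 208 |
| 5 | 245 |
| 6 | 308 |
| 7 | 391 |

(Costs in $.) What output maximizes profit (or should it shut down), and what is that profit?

Profit at each row (π = 71q − TC): q=0: -102; q=1: -60; q=2: -13; q=3: 37; q=4: 76; q=5: 110; q=6: 118; q=7: 106.
Profit is maximized at q = 6. AVC there is 206/6 = $34.33 ≤ P, so producing beats shutting down (which would give -$102).

q = 6; profit = $118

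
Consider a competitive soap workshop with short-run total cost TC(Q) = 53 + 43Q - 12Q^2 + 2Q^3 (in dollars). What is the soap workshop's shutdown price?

$25 per unit

The firm shuts down when price falls below the minimum of average variable cost. AVC = VC/Q = 43 - 12Q + 2Q^2.
At the minimum of AVC, MC = AVC. MC = 43 - 24Q + 6Q^2; setting MC = AVC gives 4Q^2 - 12Q = 0, so Q = 3. min AVC = 25.
The firm shuts down for any P below $25.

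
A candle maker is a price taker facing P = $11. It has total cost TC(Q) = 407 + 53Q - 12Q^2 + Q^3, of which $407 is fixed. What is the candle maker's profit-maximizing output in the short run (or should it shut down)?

Shut down

From TC, MC = TC'(Q) = 53 - 24Q + 3Q^2 and AVC = VC/Q = 53 - 12Q + Q^2.
AVC is minimized where dAVC/dQ = -12 + 2Q = 0, at Q = 6; min AVC = 53 - 12·6 + 6^2 = $17.
Since P = $11 < min AVC = $17, price fails to cover variable cost at any output.
The firm minimizes its loss by shutting down and losing only its fixed cost of $407.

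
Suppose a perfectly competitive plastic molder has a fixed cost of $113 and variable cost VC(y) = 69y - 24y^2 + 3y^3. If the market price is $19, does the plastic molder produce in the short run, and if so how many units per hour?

Shut down

Variable cost is VC = 69y - 24y^2 + 3y^3, so AVC = VC/y = 69 - 24y + 3y^2 and MC = dTC/dy = 69 - 48y + 9y^2.
The AVC parabola has its vertex at y = 24/6 = 4, where AVC = 69 - 24·4 + 3·4^2 = $21.
Since P = $19 < min AVC = $21, price fails to cover variable cost at any output.
Best response: produce nothing and absorb the $113 fixed cost.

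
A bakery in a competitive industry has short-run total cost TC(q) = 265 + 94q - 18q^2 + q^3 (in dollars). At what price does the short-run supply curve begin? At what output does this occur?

Short-run supply begins at min AVC. From VC = 94q - 18q^2 + q^3, AVC = 94 - 18q + q^2.
dAVC/dq = -18 + 2q = 0 gives q = 9. min AVC = 94 - 18·9 + 9^2 = 13.
The firm shuts down for any P below $13.

$13 per unit, at q = 9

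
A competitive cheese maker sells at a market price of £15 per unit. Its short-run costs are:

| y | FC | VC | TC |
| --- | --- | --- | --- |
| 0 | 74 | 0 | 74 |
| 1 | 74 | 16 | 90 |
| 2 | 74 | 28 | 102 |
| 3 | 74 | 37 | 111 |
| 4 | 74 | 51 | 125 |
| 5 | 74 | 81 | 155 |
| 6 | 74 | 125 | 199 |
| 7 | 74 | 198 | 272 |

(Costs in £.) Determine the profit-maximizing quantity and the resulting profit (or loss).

Tabulate TR − TC: y=0: -74; y=1: -75; y=2: -72; y=3: -66; y=4: -65; y=5: -80; y=6: -109; y=7: -167.
Profit is maximized at y = 4. AVC there is 51/4 = £12.75 ≤ P, so producing beats shutting down (which would give -£74).

y = 4; profit = -£65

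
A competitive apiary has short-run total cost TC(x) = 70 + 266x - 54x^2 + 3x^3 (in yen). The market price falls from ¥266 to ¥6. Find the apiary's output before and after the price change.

Output falls from 12 to 0 (the firm shuts down)

AVC = 266 - 54x + 3x^2, minimized at x = 9 where min AVC = ¥23. MC = 266 - 108x + 9x^2.
At P = ¥266 ≥ min AVC, set P = MC on the rising branch: x = 12.
At P = ¥6 < min AVC = ¥23, price no longer covers variable cost at any output, so the firm shuts down: x = 0.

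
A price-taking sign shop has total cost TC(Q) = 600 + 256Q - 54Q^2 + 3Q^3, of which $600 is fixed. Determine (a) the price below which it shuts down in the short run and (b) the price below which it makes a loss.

AVC = 256 - 54Q + 3Q^2; minimized at Q = 9, giving min AVC = $13. That is the shutdown price.
ATC = 600/Q + 256 - 54Q + 3Q^2. Setting dATC/dQ = −600/Q^2 − 54 + 6Q = 0 gives Q = 10 (since 6·10^3 − 54·10^2 = 600).
min ATC = 600/10 + 256 − 54·10 + 3·10^2 = $76. That is the break-even price.
Between these two prices the firm operates at a loss; above $76 it earns a profit.

Shutdown price = $13; break-even price = $76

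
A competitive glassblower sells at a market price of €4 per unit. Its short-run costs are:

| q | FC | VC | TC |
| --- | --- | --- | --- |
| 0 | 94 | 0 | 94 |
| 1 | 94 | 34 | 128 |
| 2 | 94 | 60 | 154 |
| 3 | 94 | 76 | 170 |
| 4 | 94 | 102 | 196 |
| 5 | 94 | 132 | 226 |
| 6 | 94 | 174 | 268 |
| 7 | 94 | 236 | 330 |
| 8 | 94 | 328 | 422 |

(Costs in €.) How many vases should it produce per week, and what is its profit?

Tabulate TR − TC: q=0: -94; q=1: -124; q=2: -146; q=3: -158; q=4: -180; q=5: -206; q=6: -244; q=7: -302; q=8: -390.
Profit is highest at q = 0. Equivalently, the lowest AVC in the table is 76/3 ≈ €25.33 at q = 3, and P = €4 falls below it — price never covers variable cost, so the firm shuts down and loses only its fixed cost.

q = 0 (shut down); profit = -€94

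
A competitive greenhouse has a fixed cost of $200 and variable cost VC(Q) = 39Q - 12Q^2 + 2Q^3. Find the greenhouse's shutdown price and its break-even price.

Shutdown price = $21; break-even price = $69

Shutdown price = min AVC. AVC = 39 - 12Q + 2Q^2, with vertex at Q = 3 and minimum $21.
ATC = 200/Q + 39 - 12Q + 2Q^2. Setting dATC/dQ = −200/Q^2 − 12 + 4Q = 0 gives Q = 5 (since 4·5^3 − 12·5^2 = 200).
min ATC = 200/5 + 39 − 12·5 + 2·5^2 = $69. That is the break-even price.
Between these two prices the firm operates at a loss; above $69 it earns a profit.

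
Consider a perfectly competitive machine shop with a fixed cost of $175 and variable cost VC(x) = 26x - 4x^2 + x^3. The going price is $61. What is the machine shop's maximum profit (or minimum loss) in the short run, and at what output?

AVC = 26 - 4x + x^2; min AVC = $22 at x = 2. Since P = $61 ≥ min AVC, the firm produces.
With MC = 26 - 8x + 3x^2, P = MC on the upward-sloping part at x* = 5.
TR = 61·5 = 305. TC = 175 + 155 = 330. Profit = 305 − 330 = -$25.
By producing, the firm covers all variable cost plus $150 of fixed cost; shutting down would lose the full $175.

Profit = -$25 at x = 5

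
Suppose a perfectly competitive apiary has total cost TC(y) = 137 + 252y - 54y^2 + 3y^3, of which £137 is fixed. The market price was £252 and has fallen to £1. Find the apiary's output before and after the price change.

Output falls from 12 to 0 (the firm shuts down)

AVC = 252 - 54y + 3y^2, minimized at y = 9 where min AVC = £9. MC = 252 - 108y + 9y^2.
At P = £252 ≥ min AVC, set P = MC on the rising branch: y = 12.
At P = £1 < min AVC = £9, price no longer covers variable cost at any output, so the firm shuts down: y = 0.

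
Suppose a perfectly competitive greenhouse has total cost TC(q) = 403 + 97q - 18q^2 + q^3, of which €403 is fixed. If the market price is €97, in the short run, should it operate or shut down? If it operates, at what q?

Produce at q = 12

Variable cost is VC = 97q - 18q^2 + q^3, so AVC = VC/q = 97 - 18q + q^2 and MC = dTC/dq = 97 - 36q + 3q^2.
AVC is minimized where dAVC/dq = -18 + 2q = 0, at q = 9; min AVC = 97 - 18·9 + 9^2 = €16.
Because €97 ≥ €16, revenue can cover variable cost; the firm operates.
Set P = MC: 97 = 97 - 36q + 3q^2 → -36q + 3q^2 = 0. The roots are q = 0 and q = 12; the profit-maximizing output is on the rising part of MC, so q* = 12.
Check: AVC at q = 12 is €25 ≤ P, so revenue covers variable cost.
Profit = P·q − TC = 97·12 − 703 = €461.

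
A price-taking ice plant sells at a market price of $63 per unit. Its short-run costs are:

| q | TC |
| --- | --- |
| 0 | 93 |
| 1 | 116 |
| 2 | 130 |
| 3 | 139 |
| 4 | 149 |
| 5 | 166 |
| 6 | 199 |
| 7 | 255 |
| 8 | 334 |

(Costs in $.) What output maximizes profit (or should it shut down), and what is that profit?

q = 7; profit = $186

Profit at each row (π = 63q − TC): q=0: -93; q=1: -53; q=2: -4; q=3: 50; q=4: 103; q=5: 149; q=6: 179; q=7: 186; q=8: 170.
Profit is maximized at q = 7. AVC there is 162/7 = $23.14 ≤ P, so producing beats shutting down (which would give -$93).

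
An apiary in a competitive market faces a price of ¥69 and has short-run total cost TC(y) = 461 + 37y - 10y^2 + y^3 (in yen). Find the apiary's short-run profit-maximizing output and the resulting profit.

Profit = -¥77 at y = 8

AVC = 37 - 10y + y^2 has its minimum ¥12 at y = 5; price ¥69 clears that bar, so the firm operates.
MC = 37 - 20y + 3y^2. Setting P = MC and taking the root on the rising branch gives y* = 8.
TR = 69·8 = 552. TC = 461 + 168 = 629. Profit = 552 − 629 = -¥77.
That loss of ¥77 beats the ¥461 the firm would lose by shutting down; producing recovers ¥384 of fixed cost.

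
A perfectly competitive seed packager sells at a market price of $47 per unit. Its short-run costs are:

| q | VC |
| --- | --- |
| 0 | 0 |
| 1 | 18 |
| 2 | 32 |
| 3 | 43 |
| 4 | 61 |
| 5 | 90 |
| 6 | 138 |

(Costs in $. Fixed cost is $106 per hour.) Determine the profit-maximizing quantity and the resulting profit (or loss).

Compute π = P·q − TC at each output: q=0: -106; q=1: -77; q=2: -44; q=3: -8; q=4: 21; q=5: 39; q=6: 38.
Profit is maximized at q = 5. AVC there is 90/5 = $18 ≤ P, so producing beats shutting down (which would give -$106).

q = 5; profit = $39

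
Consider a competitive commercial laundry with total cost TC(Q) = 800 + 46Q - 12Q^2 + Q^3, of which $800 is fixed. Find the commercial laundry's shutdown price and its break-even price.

Shutdown price = $10; break-even price = $106

Shutdown price = min AVC. AVC = 46 - 12Q + Q^2, with vertex at Q = 6 and minimum $10.
ATC = 800/Q + 46 - 12Q + Q^2. Setting dATC/dQ = −800/Q^2 − 12 + 2Q = 0 gives Q = 10 (since 2·10^3 − 12·10^2 = 800).
min ATC = 800/10 + 46 − 12·10 + 10^2 = $106. That is the break-even price.
Between these two prices the firm operates at a loss; above $106 it earns a profit.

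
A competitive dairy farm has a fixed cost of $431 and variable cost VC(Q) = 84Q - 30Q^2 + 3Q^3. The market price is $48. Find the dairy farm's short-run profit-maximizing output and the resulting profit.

Profit = -$215 at Q = 6

AVC = 84 - 30Q + 3Q^2; min AVC = $9 at Q = 5. Since P = $48 ≥ min AVC, the firm produces.
With MC = 84 - 60Q + 9Q^2, P = MC on the upward-sloping part at Q* = 6.
TR = 48·6 = 288. TC = 431 + 72 = 503. Profit = 288 − 503 = -$215.
By producing, the firm covers all variable cost plus $216 of fixed cost; shutting down would lose the full $431.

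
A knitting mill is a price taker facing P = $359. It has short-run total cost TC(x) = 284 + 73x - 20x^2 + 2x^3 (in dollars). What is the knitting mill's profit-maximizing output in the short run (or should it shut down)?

Variable cost is VC = 73x - 20x^2 + 2x^3, so AVC = VC/x = 73 - 20x + 2x^2 and MC = dTC/dx = 73 - 40x + 6x^2.
AVC is minimized where dAVC/dx = -20 + 4x = 0, at x = 5; min AVC = 73 - 20·5 + 2·5^2 = $23.
P = $359 exceeds min AVC = $23, so the firm stays open.
Set P = MC: 359 = 73 - 40x + 6x^2 → -286 - 40x + 6x^2 = 0. The roots are x = -13/3 and x = 11; the profit-maximizing output is on the rising part of MC, so x* = 11.
Check: AVC at x = 11 is $95 ≤ P, so revenue covers variable cost.
Profit = P·x − TC = 359·11 − 1329 = $2620.

Produce at x = 11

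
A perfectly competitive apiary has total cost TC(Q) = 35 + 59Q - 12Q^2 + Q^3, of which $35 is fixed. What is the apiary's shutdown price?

The shutdown price is the minimum of AVC. VC = 59Q - 12Q^2 + Q^3, so AVC = 59 - 12Q + Q^2.
At the minimum of AVC, MC = AVC. MC = 59 - 24Q + 3Q^2; setting MC = AVC gives 2Q^2 - 12Q = 0, so Q = 6. min AVC = 23.
For P < $23 the firm produces nothing.

$23 per unit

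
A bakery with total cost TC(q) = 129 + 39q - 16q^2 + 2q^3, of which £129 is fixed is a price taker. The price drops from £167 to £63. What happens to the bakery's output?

Output falls from 8 to 6

AVC = 39 - 16q + 2q^2, minimized at q = 4 where min AVC = £7. MC = 39 - 32q + 6q^2.
With P = £167 above the shutdown price, P = MC gives q = 8.
At P = £63 ≥ min AVC, set P = MC: q = 6. The firm stays open but cuts output.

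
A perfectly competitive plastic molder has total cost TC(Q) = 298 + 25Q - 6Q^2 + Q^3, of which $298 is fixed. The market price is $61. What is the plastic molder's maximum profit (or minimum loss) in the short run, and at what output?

Profit = -$82 at Q = 6

AVC = 25 - 6Q + Q^2; min AVC = $16 at Q = 3. Since P = $61 ≥ min AVC, the firm produces.
With MC = 25 - 12Q + 3Q^2, P = MC on the upward-sloping part at Q* = 6.
TR = 61·6 = 366. TC = 298 + 150 = 448. Profit = 366 − 448 = -$82.
Shutting down would mean losing the fixed cost of $298, so operating at a loss of $82 is better by $216.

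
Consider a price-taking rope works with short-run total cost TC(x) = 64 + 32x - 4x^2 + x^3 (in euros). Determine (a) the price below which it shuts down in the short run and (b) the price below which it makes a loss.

Shutdown price = €28; break-even price = €48

Shutdown price = min AVC. AVC = 32 - 4x + x^2, with vertex at x = 2 and minimum €28.
ATC = 64/x + 32 - 4x + x^2. Setting dATC/dx = −64/x^2 − 4 + 2x = 0 gives x = 4 (since 2·4^3 − 4·4^2 = 64).
min ATC = 64/4 + 32 − 4·4 + 4^2 = €48. That is the break-even price.
Between these two prices the firm operates at a loss; above €48 it earns a profit.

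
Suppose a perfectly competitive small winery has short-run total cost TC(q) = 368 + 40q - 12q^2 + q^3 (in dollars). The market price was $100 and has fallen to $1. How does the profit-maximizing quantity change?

Output falls from 10 to 0 (the firm shuts down)

AVC = 40 - 12q + q^2, minimized at q = 6 where min AVC = $4. MC = 40 - 24q + 3q^2.
With P = $100 above the shutdown price, P = MC gives q = 10.
At P = $1 < min AVC = $4, price no longer covers variable cost at any output, so the firm shuts down: q = 0.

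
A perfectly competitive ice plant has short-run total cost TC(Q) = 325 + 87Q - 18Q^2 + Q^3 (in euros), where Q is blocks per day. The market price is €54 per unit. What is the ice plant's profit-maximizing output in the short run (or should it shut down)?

Variable cost is VC = 87Q - 18Q^2 + Q^3, so AVC = VC/Q = 87 - 18Q + Q^2 and MC = dTC/dQ = 87 - 36Q + 3Q^2.
The AVC parabola has its vertex at Q = 18/2 = 9, where AVC = 87 - 18·9 + 9^2 = €6.
Since P = €54 ≥ min AVC = €6, price covers variable cost and the firm should produce.
Solving P = MC: 33 - 36Q + 3Q^2 = 0 ⇒ Q = 1 or 11. On the upward-sloping branch, Q* = 11.
Check: AVC at Q = 11 is €10 ≤ P, so revenue covers variable cost.
Profit = P·Q − TC = 54·11 − 435 = €159.

Produce at Q = 11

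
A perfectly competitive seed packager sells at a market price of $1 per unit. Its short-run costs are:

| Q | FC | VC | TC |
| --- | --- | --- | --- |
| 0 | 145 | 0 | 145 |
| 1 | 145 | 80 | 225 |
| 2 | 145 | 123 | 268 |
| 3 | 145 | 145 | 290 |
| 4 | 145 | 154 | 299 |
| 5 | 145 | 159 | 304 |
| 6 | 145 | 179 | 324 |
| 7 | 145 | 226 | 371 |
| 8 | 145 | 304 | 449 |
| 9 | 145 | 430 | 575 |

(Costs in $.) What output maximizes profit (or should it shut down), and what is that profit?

Q = 0 (shut down); profit = -$145

Profit at each row (π = 1Q − TC): Q=0: -145; Q=1: -224; Q=2: -266; Q=3: -287; Q=4: -295; Q=5: -299; Q=6: -318; Q=7: -364; Q=8: -441; Q=9: -566.
Profit is highest at Q = 0. Equivalently, the lowest AVC in the table is 179/6 ≈ $29.83 at Q = 6, and P = $1 falls below it — price never covers variable cost, so the firm shuts down and loses only its fixed cost.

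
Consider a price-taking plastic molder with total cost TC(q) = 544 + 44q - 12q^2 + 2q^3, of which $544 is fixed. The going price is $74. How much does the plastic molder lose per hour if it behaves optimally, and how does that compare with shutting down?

Profit = -$344 at q = 5

AVC = 44 - 12q + 2q^2 has its minimum $26 at q = 3; price $74 clears that bar, so the firm operates.
MC = 44 - 24q + 6q^2. Setting P = MC and taking the root on the rising branch gives q* = 5.
TR = 74·5 = 370. TC = 544 + 170 = 714. Profit = 370 − 714 = -$344.
That loss of $344 beats the $544 the firm would lose by shutting down; producing recovers $200 of fixed cost.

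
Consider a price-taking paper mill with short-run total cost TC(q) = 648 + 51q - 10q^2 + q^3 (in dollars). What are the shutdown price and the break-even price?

Shutdown price = $26; break-even price = $114

Shutdown price = min AVC. AVC = 51 - 10q + q^2, with vertex at q = 5 and minimum $26.
ATC = 648/q + 51 - 10q + q^2. Setting dATC/dq = −648/q^2 − 10 + 2q = 0 gives q = 9 (since 2·9^3 − 10·9^2 = 648).
min ATC = 648/9 + 51 − 10·9 + 9^2 = $114. That is the break-even price.
Between these two prices the firm operates at a loss; above $114 it earns a profit.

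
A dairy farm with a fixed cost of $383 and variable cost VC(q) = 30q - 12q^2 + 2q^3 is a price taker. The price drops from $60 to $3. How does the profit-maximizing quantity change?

Output falls from 5 to 0 (the firm shuts down)

AVC = 30 - 12q + 2q^2, minimized at q = 3 where min AVC = $12. MC = 30 - 24q + 6q^2.
At P = $60 ≥ min AVC, set P = MC on the rising branch: q = 5.
At P = $3 < min AVC = $12, price no longer covers variable cost at any output, so the firm shuts down: q = 0.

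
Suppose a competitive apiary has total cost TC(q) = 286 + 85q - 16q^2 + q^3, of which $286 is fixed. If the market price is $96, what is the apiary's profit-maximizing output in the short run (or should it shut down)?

Produce at q = 11

From TC, MC = TC'(q) = 85 - 32q + 3q^2 and AVC = VC/q = 85 - 16q + q^2.
AVC hits its minimum where MC = AVC, at q = 8, giving min AVC = 85 - 16·8 + 8^2 = $21.
P = $96 exceeds min AVC = $21, so the firm stays open.
P = MC gives -11 - 32q + 3q^2 = 0, with roots -1/3 and 11. Take the larger (rising MC): q* = 11.
Check: AVC at q = 11 is $30 ≤ P, so revenue covers variable cost.
Profit = P·q − TC = 96·11 − 616 = $440.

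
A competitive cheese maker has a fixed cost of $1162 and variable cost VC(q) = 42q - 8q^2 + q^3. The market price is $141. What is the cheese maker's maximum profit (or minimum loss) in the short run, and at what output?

Profit = -$352 at q = 9

AVC = 42 - 8q + q^2; min AVC = $26 at q = 4. Since P = $141 ≥ min AVC, the firm produces.
With MC = 42 - 16q + 3q^2, P = MC on the upward-sloping part at q* = 9.
TR = 141·9 = 1269. TC = 1162 + 459 = 1621. Profit = 1269 − 1621 = -$352.
By producing, the firm covers all variable cost plus $810 of fixed cost; shutting down would lose the full $1162.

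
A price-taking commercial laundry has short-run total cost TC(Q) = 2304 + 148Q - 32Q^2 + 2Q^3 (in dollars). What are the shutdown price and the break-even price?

Shutdown price = $20; break-even price = $244

Shutdown price = min AVC. AVC = 148 - 32Q + 2Q^2, with vertex at Q = 8 and minimum $20.
ATC = 2304/Q + 148 - 32Q + 2Q^2. Setting dATC/dQ = −2304/Q^2 − 32 + 4Q = 0 gives Q = 12 (since 4·12^3 − 32·12^2 = 2304).
min ATC = 2304/12 + 148 − 32·12 + 2·12^2 = $244. That is the break-even price.
Between these two prices the firm operates at a loss; above $244 it earns a profit.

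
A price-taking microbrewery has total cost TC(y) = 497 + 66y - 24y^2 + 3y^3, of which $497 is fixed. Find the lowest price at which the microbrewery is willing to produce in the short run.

$18 per unit

The shutdown price is the minimum of AVC. VC = 66y - 24y^2 + 3y^3, so AVC = 66 - 24y + 3y^2.
At the minimum of AVC, MC = AVC. MC = 66 - 48y + 9y^2; setting MC = AVC gives 6y^2 - 24y = 0, so y = 4. min AVC = 18.
The firm shuts down for any P below $18.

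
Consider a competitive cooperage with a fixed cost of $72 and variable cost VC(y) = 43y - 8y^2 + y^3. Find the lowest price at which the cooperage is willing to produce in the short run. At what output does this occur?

$27 per unit, at y = 4

Short-run supply begins at min AVC. From VC = 43y - 8y^2 + y^3, AVC = 43 - 8y + y^2.
dAVC/dy = -8 + 2y = 0 gives y = 4. min AVC = 43 - 8·4 + 4^2 = 27.
The firm shuts down for any P below $27.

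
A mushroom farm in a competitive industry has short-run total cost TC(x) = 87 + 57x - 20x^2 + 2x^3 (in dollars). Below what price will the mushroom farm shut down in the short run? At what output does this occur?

The shutdown price is the minimum of AVC. VC = 57x - 20x^2 + 2x^3, so AVC = 57 - 20x + 2x^2.
At the minimum of AVC, MC = AVC. MC = 57 - 40x + 6x^2; setting MC = AVC gives 4x^2 - 20x = 0, so x = 5. min AVC = 7.
The firm shuts down for any P below $7.

$7 per unit, at x = 5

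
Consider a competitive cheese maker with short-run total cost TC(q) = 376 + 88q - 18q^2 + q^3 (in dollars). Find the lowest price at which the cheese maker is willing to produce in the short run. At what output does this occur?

Short-run supply begins at min AVC. From VC = 88q - 18q^2 + q^3, AVC = 88 - 18q + q^2.
dAVC/dq = -18 + 2q = 0 gives q = 9. min AVC = 88 - 18·9 + 9^2 = 7.
The firm shuts down for any P below $7.

$7 per unit, at q = 9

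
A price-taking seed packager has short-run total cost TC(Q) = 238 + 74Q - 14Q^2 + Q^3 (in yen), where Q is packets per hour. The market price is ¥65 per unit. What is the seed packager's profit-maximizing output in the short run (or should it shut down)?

Strip out fixed cost: VC = 74Q - 14Q^2 + Q^3. Then AVC = 74 - 14Q + Q^2 and MC = 74 - 28Q + 3Q^2.
AVC is minimized where dAVC/dQ = -14 + 2Q = 0, at Q = 7; min AVC = 74 - 14·7 + 7^2 = ¥25.
P = ¥65 exceeds min AVC = ¥25, so the firm stays open.
P = MC gives 9 - 28Q + 3Q^2 = 0, with roots 1/3 and 9. Take the larger (rising MC): Q* = 9.
Check: AVC at Q = 9 is ¥29 ≤ P, so revenue covers variable cost.
Profit = P·Q − TC = 65·9 − 499 = ¥86.

Produce at Q = 9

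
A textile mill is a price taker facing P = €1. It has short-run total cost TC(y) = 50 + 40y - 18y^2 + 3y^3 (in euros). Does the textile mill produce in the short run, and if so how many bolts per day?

Strip out fixed cost: VC = 40y - 18y^2 + 3y^3. Then AVC = 40 - 18y + 3y^2 and MC = 40 - 36y + 9y^2.
The AVC parabola has its vertex at y = 18/6 = 3, where AVC = 40 - 18·3 + 3·3^2 = €13.
P = €1 lies below min AVC = €13; no output level covers variable cost.
Best response: produce nothing and absorb the €50 fixed cost.

Shut down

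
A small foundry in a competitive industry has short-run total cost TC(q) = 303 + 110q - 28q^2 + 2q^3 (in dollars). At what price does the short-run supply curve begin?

The shutdown price is the minimum of AVC. VC = 110q - 28q^2 + 2q^3, so AVC = 110 - 28q + 2q^2.
dAVC/dq = -28 + 4q = 0 gives q = 7. min AVC = 110 - 28·7 + 2·7^2 = 12.
So the shutdown price is $12.

$12 per unit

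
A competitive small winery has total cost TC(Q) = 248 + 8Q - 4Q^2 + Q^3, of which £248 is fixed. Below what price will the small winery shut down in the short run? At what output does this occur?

Short-run supply begins at min AVC. From VC = 8Q - 4Q^2 + Q^3, AVC = 8 - 4Q + Q^2.
At the minimum of AVC, MC = AVC. MC = 8 - 8Q + 3Q^2; setting MC = AVC gives 2Q^2 - 4Q = 0, so Q = 2. min AVC = 4.
So the shutdown price is £4.

£4 per unit, at Q = 2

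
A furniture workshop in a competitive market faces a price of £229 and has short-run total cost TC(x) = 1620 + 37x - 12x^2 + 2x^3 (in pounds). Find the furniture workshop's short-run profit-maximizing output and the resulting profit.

Profit = -£340 at x = 8

AVC = 37 - 12x + 2x^2; min AVC = £19 at x = 3. Since P = £229 ≥ min AVC, the firm produces.
MC = 37 - 24x + 6x^2. Setting P = MC and taking the root on the rising branch gives x* = 8.
TR = 229·8 = 1832. TC = 1620 + 552 = 2172. Profit = 1832 − 2172 = -£340.
Shutting down would mean losing the fixed cost of £1620, so operating at a loss of £340 is better by £1280.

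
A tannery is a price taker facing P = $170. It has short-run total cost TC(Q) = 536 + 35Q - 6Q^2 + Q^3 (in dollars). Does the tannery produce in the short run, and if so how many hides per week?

Produce at Q = 9

From TC, MC = TC'(Q) = 35 - 12Q + 3Q^2 and AVC = VC/Q = 35 - 6Q + Q^2.
AVC hits its minimum where MC = AVC, at Q = 3, giving min AVC = 35 - 6·3 + 3^2 = $26.
P = $170 exceeds min AVC = $26, so the firm stays open.
Set P = MC: 170 = 35 - 12Q + 3Q^2 → -135 - 12Q + 3Q^2 = 0. The roots are Q = -5 and Q = 9; the profit-maximizing output is on the rising part of MC, so Q* = 9.
Check: AVC at Q = 9 is $62 ≤ P, so revenue covers variable cost.
Profit = P·Q − TC = 170·9 − 1094 = $436.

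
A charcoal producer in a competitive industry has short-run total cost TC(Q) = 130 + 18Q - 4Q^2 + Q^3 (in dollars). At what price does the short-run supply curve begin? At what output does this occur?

$14 per unit, at Q = 2

The shutdown price is the minimum of AVC. VC = 18Q - 4Q^2 + Q^3, so AVC = 18 - 4Q + Q^2.
At the minimum of AVC, MC = AVC. MC = 18 - 8Q + 3Q^2; setting MC = AVC gives 2Q^2 - 4Q = 0, so Q = 2. min AVC = 14.
So the shutdown price is $14.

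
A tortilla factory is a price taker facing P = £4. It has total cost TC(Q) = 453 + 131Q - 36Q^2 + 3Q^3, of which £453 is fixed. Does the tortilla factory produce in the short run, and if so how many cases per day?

Strip out fixed cost: VC = 131Q - 36Q^2 + 3Q^3. Then AVC = 131 - 36Q + 3Q^2 and MC = 131 - 72Q + 9Q^2.
AVC hits its minimum where MC = AVC, at Q = 6, giving min AVC = 131 - 36·6 + 3·6^2 = £23.
Since P = £4 < min AVC = £23, price fails to cover variable cost at any output.
Shutting down limits the loss to fixed cost, £453.

Shut down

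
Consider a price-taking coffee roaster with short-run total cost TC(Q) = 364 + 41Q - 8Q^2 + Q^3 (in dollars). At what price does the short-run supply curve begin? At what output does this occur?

$25 per unit, at Q = 4

Short-run supply begins at min AVC. From VC = 41Q - 8Q^2 + Q^3, AVC = 41 - 8Q + Q^2.
dAVC/dQ = -8 + 2Q = 0 gives Q = 4. min AVC = 41 - 8·4 + 4^2 = 25.
For P < $25 the firm produces nothing.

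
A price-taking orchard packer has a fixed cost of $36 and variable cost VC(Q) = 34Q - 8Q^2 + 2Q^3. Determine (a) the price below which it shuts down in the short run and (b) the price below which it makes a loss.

Shutdown price = $26; break-even price = $40

AVC = 34 - 8Q + 2Q^2; minimized at Q = 2, giving min AVC = $26. That is the shutdown price.
ATC = 36/Q + 34 - 8Q + 2Q^2. Setting dATC/dQ = −36/Q^2 − 8 + 4Q = 0 gives Q = 3 (since 4·3^3 − 8·3^2 = 36).
min ATC = 36/3 + 34 − 8·3 + 2·3^2 = $40. That is the break-even price.
For $26 ≤ P < $40 the firm produces at a loss; below $26 it shuts down.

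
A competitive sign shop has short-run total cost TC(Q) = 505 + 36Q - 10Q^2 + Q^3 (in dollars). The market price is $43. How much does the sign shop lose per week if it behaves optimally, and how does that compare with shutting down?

Profit = -$309 at Q = 7

AVC = 36 - 10Q + Q^2 has its minimum $11 at Q = 5; price $43 clears that bar, so the firm operates.
MC = 36 - 20Q + 3Q^2. Setting P = MC and taking the root on the rising branch gives Q* = 7.
TR = 43·7 = 301. TC = 505 + 105 = 610. Profit = 301 − 610 = -$309.
Shutting down would mean losing the fixed cost of $505, so operating at a loss of $309 is better by $196.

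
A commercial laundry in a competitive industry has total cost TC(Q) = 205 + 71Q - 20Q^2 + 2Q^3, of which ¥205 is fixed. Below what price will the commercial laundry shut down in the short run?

The firm shuts down when price falls below the minimum of average variable cost. AVC = VC/Q = 71 - 20Q + 2Q^2.
At the minimum of AVC, MC = AVC. MC = 71 - 40Q + 6Q^2; setting MC = AVC gives 4Q^2 - 20Q = 0, so Q = 5. min AVC = 21.
The firm shuts down for any P below ¥21.

¥21 per unit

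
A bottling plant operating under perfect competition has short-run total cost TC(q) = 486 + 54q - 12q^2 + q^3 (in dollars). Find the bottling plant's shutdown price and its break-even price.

Shutdown price = $18; break-even price = $81

AVC = 54 - 12q + q^2; minimized at q = 6, giving min AVC = $18. That is the shutdown price.
ATC = 486/q + 54 - 12q + q^2. Setting dATC/dq = −486/q^2 − 12 + 2q = 0 gives q = 9 (since 2·9^3 − 12·9^2 = 486).
min ATC = 486/9 + 54 − 12·9 + 9^2 = $81. That is the break-even price.
Between these two prices the firm operates at a loss; above $81 it earns a profit.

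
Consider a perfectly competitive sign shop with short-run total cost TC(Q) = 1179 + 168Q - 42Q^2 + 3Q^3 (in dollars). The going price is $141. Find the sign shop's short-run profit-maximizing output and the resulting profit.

Profit = -$207 at Q = 9

AVC = 168 - 42Q + 3Q^2 has its minimum $21 at Q = 7; price $141 clears that bar, so the firm operates.
With MC = 168 - 84Q + 9Q^2, P = MC on the upward-sloping part at Q* = 9.
TR = 141·9 = 1269. TC = 1179 + 297 = 1476. Profit = 1269 − 1476 = -$207.
That loss of $207 beats the $1179 the firm would lose by shutting down; producing recovers $972 of fixed cost.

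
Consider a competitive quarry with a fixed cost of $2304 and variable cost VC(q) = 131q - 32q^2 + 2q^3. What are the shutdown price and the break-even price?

Shutdown price = $3; break-even price = $227

Shutdown price = min AVC. AVC = 131 - 32q + 2q^2, with vertex at q = 8 and minimum $3.
ATC = 2304/q + 131 - 32q + 2q^2. Setting dATC/dq = −2304/q^2 − 32 + 4q = 0 gives q = 12 (since 4·12^3 − 32·12^2 = 2304).
min ATC = 2304/12 + 131 − 32·12 + 2·12^2 = $227. That is the break-even price.
Between these two prices the firm operates at a loss; above $227 it earns a profit.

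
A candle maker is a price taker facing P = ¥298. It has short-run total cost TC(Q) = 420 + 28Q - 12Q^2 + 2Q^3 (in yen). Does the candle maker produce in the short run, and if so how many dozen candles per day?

Variable cost is VC = 28Q - 12Q^2 + 2Q^3, so AVC = VC/Q = 28 - 12Q + 2Q^2 and MC = dTC/dQ = 28 - 24Q + 6Q^2.
The AVC parabola has its vertex at Q = 12/4 = 3, where AVC = 28 - 12·3 + 2·3^2 = ¥10.
Since P = ¥298 ≥ min AVC = ¥10, price covers variable cost and the firm should produce.
P = MC gives -270 - 24Q + 6Q^2 = 0, with roots -5 and 9. Take the larger (rising MC): Q* = 9.
Check: AVC at Q = 9 is ¥82 ≤ P, so revenue covers variable cost.
Profit = P·Q − TC = 298·9 − 1158 = ¥1524.

Produce at Q = 9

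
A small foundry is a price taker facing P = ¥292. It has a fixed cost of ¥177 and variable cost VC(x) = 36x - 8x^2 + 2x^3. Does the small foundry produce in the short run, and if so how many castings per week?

Produce at x = 8

Variable cost is VC = 36x - 8x^2 + 2x^3, so AVC = VC/x = 36 - 8x + 2x^2 and MC = dTC/dx = 36 - 16x + 6x^2.
The AVC parabola has its vertex at x = 8/4 = 2, where AVC = 36 - 8·2 + 2·2^2 = ¥28.
P = ¥292 exceeds min AVC = ¥28, so the firm stays open.
Solving P = MC: -256 - 16x + 6x^2 = 0 ⇒ x = -16/3 or 8. On the upward-sloping branch, x* = 8.
Check: AVC at x = 8 is ¥100 ≤ P, so revenue covers variable cost.
Profit = P·x − TC = 292·8 − 977 = ¥1359.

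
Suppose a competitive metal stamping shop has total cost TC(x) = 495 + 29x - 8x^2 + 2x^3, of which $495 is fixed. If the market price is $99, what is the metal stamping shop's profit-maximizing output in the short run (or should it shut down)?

Produce at x = 5

Variable cost is VC = 29x - 8x^2 + 2x^3, so AVC = VC/x = 29 - 8x + 2x^2 and MC = dTC/dx = 29 - 16x + 6x^2.
The AVC parabola has its vertex at x = 8/4 = 2, where AVC = 29 - 8·2 + 2·2^2 = $21.
Because $99 ≥ $21, revenue can cover variable cost; the firm operates.
Solving P = MC: -70 - 16x + 6x^2 = 0 ⇒ x = -7/3 or 5. On the upward-sloping branch, x* = 5.
Check: AVC at x = 5 is $39 ≤ P, so revenue covers variable cost.
Profit = P·x − TC = 99·5 − 690 = -$195, a loss, but smaller than the $495 fixed cost the firm would lose by shutting down.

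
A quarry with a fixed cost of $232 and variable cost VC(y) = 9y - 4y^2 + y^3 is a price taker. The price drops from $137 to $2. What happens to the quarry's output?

MC = 9 - 8y + 3y^2; the shutdown threshold is min AVC = $5 (at y = 2).
At P = $137 ≥ min AVC, set P = MC on the rising branch: y = 8.
At P = $2 < min AVC = $5, price no longer covers variable cost at any output, so the firm shuts down: y = 0.

Output falls from 8 to 0 (the firm shuts down)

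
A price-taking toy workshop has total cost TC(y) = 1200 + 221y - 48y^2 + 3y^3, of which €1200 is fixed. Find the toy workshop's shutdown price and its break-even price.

Shutdown price = min AVC. AVC = 221 - 48y + 3y^2, with vertex at y = 8 and minimum €29.
ATC = 1200/y + 221 - 48y + 3y^2. Setting dATC/dy = −1200/y^2 − 48 + 6y = 0 gives y = 10 (since 6·10^3 − 48·10^2 = 1200).
min ATC = 1200/10 + 221 − 48·10 + 3·10^2 = €161. That is the break-even price.
Between these two prices the firm operates at a loss; above €161 it earns a profit.

Shutdown price = €29; break-even price = €161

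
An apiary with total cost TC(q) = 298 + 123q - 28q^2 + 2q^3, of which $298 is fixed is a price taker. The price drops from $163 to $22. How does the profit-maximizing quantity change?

AVC = 123 - 28q + 2q^2, minimized at q = 7 where min AVC = $25. MC = 123 - 56q + 6q^2.
With P = $163 above the shutdown price, P = MC gives q = 10.
At P = $22 < min AVC = $25, price no longer covers variable cost at any output, so the firm shuts down: q = 0.

Output falls from 10 to 0 (the firm shuts down)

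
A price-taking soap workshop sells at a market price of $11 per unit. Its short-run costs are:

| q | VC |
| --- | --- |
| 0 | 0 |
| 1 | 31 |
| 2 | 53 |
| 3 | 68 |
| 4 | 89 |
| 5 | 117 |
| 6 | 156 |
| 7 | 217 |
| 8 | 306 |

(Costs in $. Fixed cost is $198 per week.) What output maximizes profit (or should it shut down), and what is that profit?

q = 0 (shut down); profit = -$198

Tabulate TR − TC: q=0: -198; q=1: -218; q=2: -229; q=3: -233; q=4: -243; q=5: -260; q=6: -288; q=7: -338; q=8: -416.
Profit is highest at q = 0. Equivalently, the lowest AVC in the table is 89/4 ≈ $22.25 at q = 4, and P = $11 falls below it — price never covers variable cost, so the firm shuts down and loses only its fixed cost.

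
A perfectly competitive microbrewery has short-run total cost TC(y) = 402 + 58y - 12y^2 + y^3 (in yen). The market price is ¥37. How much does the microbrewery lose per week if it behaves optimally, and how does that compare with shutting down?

AVC = 58 - 12y + y^2; min AVC = ¥22 at y = 6. Since P = ¥37 ≥ min AVC, the firm produces.
MC = 58 - 24y + 3y^2. Setting P = MC and taking the root on the rising branch gives y* = 7.
TR = 37·7 = 259. TC = 402 + 161 = 563. Profit = 259 − 563 = -¥304.
Shutting down would mean losing the fixed cost of ¥402, so operating at a loss of ¥304 is better by ¥98.

Profit = -¥304 at y = 7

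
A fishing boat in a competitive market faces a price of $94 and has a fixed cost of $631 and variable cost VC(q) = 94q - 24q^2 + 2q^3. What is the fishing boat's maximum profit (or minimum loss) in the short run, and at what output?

AVC = 94 - 24q + 2q^2 has its minimum $22 at q = 6; price $94 clears that bar, so the firm operates.
MC = 94 - 48q + 6q^2. Setting P = MC and taking the root on the rising branch gives q* = 8.
TR = 94·8 = 752. TC = 631 + 240 = 871. Profit = 752 − 871 = -$119.
That loss of $119 beats the $631 the firm would lose by shutting down; producing recovers $512 of fixed cost.

Profit = -$119 at q = 8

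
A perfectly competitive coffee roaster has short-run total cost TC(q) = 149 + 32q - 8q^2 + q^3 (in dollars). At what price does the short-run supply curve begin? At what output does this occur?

$16 per unit, at q = 4

Short-run supply begins at min AVC. From VC = 32q - 8q^2 + q^3, AVC = 32 - 8q + q^2.
dAVC/dq = -8 + 2q = 0 gives q = 4. min AVC = 32 - 8·4 + 4^2 = 16.
For P < $16 the firm produces nothing.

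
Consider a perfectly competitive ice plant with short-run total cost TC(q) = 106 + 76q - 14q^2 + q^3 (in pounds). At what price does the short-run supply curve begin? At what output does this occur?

The firm shuts down when price falls below the minimum of average variable cost. AVC = VC/q = 76 - 14q + q^2.
dAVC/dq = -14 + 2q = 0 gives q = 7. min AVC = 76 - 14·7 + 7^2 = 27.
For P < £27 the firm produces nothing.

£27 per unit, at q = 7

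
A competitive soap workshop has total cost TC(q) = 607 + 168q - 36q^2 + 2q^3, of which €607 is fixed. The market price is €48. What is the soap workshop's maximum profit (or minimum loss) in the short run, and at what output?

Profit = -€207 at q = 10

AVC = 168 - 36q + 2q^2; min AVC = €6 at q = 9. Since P = €48 ≥ min AVC, the firm produces.
MC = 168 - 72q + 6q^2. Setting P = MC and taking the root on the rising branch gives q* = 10.
TR = 48·10 = 480. TC = 607 + 80 = 687. Profit = 480 − 687 = -€207.
By producing, the firm covers all variable cost plus €400 of fixed cost; shutting down would lose the full €607.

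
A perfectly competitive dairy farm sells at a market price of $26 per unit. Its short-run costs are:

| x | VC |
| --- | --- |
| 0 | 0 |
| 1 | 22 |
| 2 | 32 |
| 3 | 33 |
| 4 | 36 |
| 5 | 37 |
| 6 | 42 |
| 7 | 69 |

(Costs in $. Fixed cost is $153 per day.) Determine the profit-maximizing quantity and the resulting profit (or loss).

Tabulate TR − TC: x=0: -153; x=1: -149; x=2: -133; x=3: -108; x=4: -85; x=5: -60; x=6: -39; x=7: -40.
Profit is maximized at x = 6. AVC there is 42/6 = $7 ≤ P, so producing beats shutting down (which would give -$153).

x = 6; profit = -$39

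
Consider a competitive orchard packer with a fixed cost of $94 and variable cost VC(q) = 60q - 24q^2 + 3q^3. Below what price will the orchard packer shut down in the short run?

Short-run supply begins at min AVC. From VC = 60q - 24q^2 + 3q^3, AVC = 60 - 24q + 3q^2.
dAVC/dq = -24 + 6q = 0 gives q = 4. min AVC = 60 - 24·4 + 3·4^2 = 12.
The firm shuts down for any P below $12.

$12 per unit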